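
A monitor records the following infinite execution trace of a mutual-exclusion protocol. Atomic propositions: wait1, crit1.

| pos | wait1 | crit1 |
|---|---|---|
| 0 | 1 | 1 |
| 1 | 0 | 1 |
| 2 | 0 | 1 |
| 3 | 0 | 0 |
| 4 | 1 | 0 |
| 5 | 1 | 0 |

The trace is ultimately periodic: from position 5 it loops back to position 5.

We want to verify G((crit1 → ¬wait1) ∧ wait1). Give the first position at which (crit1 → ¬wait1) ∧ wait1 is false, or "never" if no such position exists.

At position 0 the labels are {crit1, wait1}, so (crit1 → ¬wait1) ∧ wait1 is false there. This is the first violation.

0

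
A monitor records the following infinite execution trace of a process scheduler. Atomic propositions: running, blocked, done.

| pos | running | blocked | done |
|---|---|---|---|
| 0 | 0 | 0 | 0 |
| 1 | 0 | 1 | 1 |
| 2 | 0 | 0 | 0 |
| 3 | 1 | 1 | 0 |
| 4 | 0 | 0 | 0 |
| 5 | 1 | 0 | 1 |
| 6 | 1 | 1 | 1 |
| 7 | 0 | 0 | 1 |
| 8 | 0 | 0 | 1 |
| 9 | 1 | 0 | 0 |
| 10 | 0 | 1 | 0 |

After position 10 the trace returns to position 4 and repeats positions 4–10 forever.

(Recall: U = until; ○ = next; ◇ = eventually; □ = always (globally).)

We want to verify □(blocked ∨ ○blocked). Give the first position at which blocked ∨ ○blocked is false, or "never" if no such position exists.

4

Check blocked ∨ ○blocked at each position in order: 0 ✓, 1 ✓, 2 ✓, 3 ✓.
At position 4 the labels are {} and the next position 5 has {done, running}, so blocked ∨ ○blocked is false there. This is the first violation.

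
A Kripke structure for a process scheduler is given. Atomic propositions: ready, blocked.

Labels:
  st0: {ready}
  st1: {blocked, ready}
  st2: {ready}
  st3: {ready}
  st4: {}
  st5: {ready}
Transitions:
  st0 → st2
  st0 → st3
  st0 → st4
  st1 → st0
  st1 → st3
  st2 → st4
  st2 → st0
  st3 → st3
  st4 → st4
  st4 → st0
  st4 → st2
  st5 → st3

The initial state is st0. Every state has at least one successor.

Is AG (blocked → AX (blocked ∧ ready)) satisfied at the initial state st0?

Yes

States satisfying blocked → AX (blocked ∧ ready): {st0, st2, st3, st4, st5}.
States satisfying AG (blocked → AX (blocked ∧ ready)): {st0, st2, st3, st4, st5}.
Every state reachable from st0 satisfies blocked → AX (blocked ∧ ready).
st0 ∈ Sat(AG (blocked → AX (blocked ∧ ready))).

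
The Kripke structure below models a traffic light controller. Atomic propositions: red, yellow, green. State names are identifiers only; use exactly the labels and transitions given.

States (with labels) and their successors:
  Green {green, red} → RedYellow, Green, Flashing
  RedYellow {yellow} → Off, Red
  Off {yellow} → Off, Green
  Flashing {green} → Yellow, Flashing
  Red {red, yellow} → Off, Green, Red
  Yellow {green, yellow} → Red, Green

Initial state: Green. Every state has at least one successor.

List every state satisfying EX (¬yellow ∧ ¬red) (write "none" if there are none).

States satisfying ¬yellow ∧ ¬red: {Flashing}.
States satisfying EX (¬yellow ∧ ¬red): {Green, Flashing}.

{Green, Flashing}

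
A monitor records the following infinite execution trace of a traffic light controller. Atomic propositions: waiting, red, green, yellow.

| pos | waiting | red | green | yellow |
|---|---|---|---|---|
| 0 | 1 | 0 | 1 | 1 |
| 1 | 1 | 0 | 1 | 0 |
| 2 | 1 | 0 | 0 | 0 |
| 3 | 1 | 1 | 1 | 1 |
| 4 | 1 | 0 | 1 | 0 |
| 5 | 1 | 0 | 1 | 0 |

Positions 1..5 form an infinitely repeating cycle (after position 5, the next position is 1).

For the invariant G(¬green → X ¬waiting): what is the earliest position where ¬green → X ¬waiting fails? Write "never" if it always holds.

2

Check ¬green → X ¬waiting at each position in order: 0 ✓, 1 ✓.
At position 2 the labels are {waiting} and the next position 3 has {green, red, waiting, yellow}, so ¬green → X ¬waiting is false there. This is the first violation.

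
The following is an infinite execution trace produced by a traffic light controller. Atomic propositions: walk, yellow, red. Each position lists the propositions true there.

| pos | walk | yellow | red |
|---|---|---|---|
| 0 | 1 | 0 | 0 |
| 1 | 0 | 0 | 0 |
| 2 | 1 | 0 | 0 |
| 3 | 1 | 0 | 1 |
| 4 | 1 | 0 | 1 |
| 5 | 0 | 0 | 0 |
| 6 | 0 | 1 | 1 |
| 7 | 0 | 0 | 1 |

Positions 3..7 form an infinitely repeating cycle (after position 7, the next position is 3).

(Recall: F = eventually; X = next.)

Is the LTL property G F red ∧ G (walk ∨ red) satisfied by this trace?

F red holds at every position 0..7, and those are all positions ever visited, so G F red holds.
walk ∨ red must hold at every position from 0 onward. It fails at position 1, so G (walk ∨ red) is false.
At position 0: G F red is true; G (walk ∨ red) is false; so G F red ∧ G (walk ∨ red) is false.

No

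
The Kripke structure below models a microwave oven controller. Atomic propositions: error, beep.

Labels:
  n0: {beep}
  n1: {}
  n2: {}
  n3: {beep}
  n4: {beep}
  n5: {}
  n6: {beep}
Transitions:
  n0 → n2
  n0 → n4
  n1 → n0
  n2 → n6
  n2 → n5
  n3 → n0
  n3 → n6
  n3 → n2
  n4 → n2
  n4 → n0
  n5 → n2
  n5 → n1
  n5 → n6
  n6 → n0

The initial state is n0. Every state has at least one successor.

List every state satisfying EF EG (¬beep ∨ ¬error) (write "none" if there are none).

{n0, n1, n2, n3, n4, n5, n6}

States satisfying EG (¬beep ∨ ¬error): {n0, n1, n2, n3, n4, n5, n6}.
States satisfying EF EG (¬beep ∨ ¬error): {n0, n1, n2, n3, n4, n5, n6}.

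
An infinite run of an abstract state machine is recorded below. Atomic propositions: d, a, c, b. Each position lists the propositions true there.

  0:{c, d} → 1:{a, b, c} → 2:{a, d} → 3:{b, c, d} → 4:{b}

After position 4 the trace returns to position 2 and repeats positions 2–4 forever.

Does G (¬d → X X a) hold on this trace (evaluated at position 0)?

¬d → X X a must hold at every position from 0 onward. It fails at position 1, so G (¬d → X X a) is false.
Positions where ¬d holds: 1, 4.
Check X X a at each: 1→fails, 4→fails.

No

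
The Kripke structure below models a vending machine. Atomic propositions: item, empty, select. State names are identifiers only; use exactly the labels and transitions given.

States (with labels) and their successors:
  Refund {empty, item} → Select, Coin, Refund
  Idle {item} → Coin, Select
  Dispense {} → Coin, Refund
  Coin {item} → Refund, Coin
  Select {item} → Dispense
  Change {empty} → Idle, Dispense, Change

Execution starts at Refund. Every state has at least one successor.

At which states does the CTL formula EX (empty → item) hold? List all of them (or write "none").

{Refund, Idle, Dispense, Coin, Select, Change}

States satisfying empty → item: {Refund, Idle, Dispense, Coin, Select}.
States satisfying EX (empty → item): {Refund, Idle, Dispense, Coin, Select, Change}.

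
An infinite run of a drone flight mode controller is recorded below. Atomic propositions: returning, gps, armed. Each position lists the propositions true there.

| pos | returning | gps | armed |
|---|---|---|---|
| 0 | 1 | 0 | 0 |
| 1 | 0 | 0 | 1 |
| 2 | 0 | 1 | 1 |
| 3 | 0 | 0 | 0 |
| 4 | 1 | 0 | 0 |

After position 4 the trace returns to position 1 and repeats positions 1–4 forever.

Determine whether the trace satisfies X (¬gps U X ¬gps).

Holds

The position after 0 is 1; ¬gps U X ¬gps is true there.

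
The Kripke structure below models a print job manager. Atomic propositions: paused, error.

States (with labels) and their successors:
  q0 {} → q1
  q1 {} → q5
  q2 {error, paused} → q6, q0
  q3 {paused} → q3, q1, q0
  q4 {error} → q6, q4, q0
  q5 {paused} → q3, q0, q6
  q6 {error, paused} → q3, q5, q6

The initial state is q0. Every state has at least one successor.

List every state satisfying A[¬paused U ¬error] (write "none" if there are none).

{q0, q1, q3, q5}

States satisfying ¬paused: {q0, q1, q4}.
States satisfying ¬error: {q0, q1, q3, q5}.
States satisfying A[¬paused U ¬error]: {q0, q1, q3, q5}.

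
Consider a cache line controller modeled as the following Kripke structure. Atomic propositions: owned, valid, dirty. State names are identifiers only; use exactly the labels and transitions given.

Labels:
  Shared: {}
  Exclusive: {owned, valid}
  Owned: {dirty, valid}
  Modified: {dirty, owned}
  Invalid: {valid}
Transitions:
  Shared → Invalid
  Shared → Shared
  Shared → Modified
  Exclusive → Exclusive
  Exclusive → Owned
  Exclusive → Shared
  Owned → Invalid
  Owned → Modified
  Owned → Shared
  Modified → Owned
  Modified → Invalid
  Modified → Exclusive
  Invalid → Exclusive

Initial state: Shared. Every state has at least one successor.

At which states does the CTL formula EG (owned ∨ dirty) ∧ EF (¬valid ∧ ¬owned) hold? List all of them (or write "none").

States satisfying owned ∨ dirty: {Exclusive, Owned, Modified}.
States satisfying EG (owned ∨ dirty): {Exclusive, Owned, Modified}.
States satisfying ¬valid ∧ ¬owned: {Shared}.
States satisfying EF (¬valid ∧ ¬owned): {Shared, Exclusive, Owned, Modified, Invalid}.
States satisfying EG (owned ∨ dirty) ∧ EF (¬valid ∧ ¬owned): {Exclusive, Owned, Modified}.

{Exclusive, Owned, Modified}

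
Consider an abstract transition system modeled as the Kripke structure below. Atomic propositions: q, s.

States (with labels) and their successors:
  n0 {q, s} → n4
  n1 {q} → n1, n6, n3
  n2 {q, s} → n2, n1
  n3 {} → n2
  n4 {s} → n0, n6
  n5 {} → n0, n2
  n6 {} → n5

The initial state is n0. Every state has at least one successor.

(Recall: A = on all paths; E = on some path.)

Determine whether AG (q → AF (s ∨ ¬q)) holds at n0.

No

States satisfying q → AF (s ∨ ¬q): {n0, n2, n3, n4, n5, n6}.
States satisfying AG (q → AF (s ∨ ¬q)): ∅.
n1 is reachable from n0 and violates q → AF (s ∨ ¬q), so AG fails at n0.
n0 ∉ Sat(AG (q → AF (s ∨ ¬q))).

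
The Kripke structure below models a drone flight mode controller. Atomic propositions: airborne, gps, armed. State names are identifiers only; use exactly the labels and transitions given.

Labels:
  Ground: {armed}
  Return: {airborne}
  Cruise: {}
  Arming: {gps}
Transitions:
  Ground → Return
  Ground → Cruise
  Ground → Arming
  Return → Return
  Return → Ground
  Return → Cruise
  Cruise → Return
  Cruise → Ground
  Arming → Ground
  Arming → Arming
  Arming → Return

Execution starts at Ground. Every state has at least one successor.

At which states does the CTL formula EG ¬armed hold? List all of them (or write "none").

States satisfying ¬armed: {Return, Cruise, Arming}.
States satisfying EG ¬armed: {Return, Cruise, Arming}.

{Return, Cruise, Arming}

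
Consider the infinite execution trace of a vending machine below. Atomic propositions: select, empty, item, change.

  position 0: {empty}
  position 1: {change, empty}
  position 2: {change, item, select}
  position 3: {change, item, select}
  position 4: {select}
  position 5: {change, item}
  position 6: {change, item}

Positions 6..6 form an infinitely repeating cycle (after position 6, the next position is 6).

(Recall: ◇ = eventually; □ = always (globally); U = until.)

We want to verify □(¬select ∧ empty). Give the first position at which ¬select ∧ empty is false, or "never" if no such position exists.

Check ¬select ∧ empty at each position in order: 0 ✓, 1 ✓.
At position 2 the labels are {change, item, select}, so ¬select ∧ empty is false there. This is the first violation.

2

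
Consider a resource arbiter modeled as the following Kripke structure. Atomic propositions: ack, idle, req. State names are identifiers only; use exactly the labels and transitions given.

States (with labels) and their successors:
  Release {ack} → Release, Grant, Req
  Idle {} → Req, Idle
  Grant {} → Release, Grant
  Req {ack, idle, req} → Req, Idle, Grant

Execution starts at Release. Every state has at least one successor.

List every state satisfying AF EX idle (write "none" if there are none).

States satisfying EX idle: {Release, Idle, Req}.
States satisfying AF EX idle: {Release, Idle, Req}.

{Release, Idle, Req}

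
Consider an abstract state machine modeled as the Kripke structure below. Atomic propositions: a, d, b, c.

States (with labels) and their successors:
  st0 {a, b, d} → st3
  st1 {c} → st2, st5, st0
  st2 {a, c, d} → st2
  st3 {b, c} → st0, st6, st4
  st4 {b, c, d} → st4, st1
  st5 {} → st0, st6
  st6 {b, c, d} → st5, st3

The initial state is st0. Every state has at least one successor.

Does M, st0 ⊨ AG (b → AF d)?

Satisfied

States satisfying b → AF d: {st0, st1, st2, st3, st4, st5, st6}.
States satisfying AG (b → AF d): {st0, st1, st2, st3, st4, st5, st6}.
Every state reachable from st0 satisfies b → AF d.
st0 ∈ Sat(AG (b → AF d)).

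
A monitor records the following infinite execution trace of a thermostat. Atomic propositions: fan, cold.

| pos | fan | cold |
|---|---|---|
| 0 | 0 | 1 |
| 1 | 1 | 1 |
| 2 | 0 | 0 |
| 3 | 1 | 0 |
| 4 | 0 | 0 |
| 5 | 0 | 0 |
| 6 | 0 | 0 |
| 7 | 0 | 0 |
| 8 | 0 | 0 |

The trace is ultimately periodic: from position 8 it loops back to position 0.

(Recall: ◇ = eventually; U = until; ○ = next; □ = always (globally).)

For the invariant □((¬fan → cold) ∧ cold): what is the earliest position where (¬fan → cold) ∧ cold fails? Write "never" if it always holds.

2

Check (¬fan → cold) ∧ cold at each position in order: 0 ✓, 1 ✓.
At position 2 the labels are {}, so (¬fan → cold) ∧ cold is false there. This is the first violation.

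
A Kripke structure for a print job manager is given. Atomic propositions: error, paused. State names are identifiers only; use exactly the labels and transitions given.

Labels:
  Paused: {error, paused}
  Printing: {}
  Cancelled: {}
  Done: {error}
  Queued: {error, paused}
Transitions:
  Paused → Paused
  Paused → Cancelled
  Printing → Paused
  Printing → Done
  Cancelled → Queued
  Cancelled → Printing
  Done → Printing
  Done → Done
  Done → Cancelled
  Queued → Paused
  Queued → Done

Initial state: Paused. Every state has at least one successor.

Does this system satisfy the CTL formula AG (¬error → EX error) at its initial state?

Yes

States satisfying ¬error → EX error: {Paused, Printing, Cancelled, Done, Queued}.
States satisfying AG (¬error → EX error): {Paused, Printing, Cancelled, Done, Queued}.
Every state reachable from Paused satisfies ¬error → EX error.
Paused ∈ Sat(AG (¬error → EX error)).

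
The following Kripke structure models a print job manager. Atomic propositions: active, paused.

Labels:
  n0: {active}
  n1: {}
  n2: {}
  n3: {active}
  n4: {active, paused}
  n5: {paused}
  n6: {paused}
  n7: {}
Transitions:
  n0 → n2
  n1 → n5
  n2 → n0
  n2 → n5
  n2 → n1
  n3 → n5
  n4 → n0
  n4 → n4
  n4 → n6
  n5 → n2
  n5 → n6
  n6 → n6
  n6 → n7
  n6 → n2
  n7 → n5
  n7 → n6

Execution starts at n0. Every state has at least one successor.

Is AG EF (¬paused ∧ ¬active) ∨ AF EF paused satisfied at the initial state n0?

States satisfying EF (¬paused ∧ ¬active): {n0, n1, n2, n3, n4, n5, n6, n7}.
States satisfying AG EF (¬paused ∧ ¬active): {n0, n1, n2, n3, n4, n5, n6, n7}.
States satisfying EF paused: {n0, n1, n2, n3, n4, n5, n6, n7}.
States satisfying AF EF paused: {n0, n1, n2, n3, n4, n5, n6, n7}.
States satisfying AG EF (¬paused ∧ ¬active) ∨ AF EF paused: {n0, n1, n2, n3, n4, n5, n6, n7}.
n0 ∈ Sat(AG EF (¬paused ∧ ¬active) ∨ AF EF paused).

Satisfied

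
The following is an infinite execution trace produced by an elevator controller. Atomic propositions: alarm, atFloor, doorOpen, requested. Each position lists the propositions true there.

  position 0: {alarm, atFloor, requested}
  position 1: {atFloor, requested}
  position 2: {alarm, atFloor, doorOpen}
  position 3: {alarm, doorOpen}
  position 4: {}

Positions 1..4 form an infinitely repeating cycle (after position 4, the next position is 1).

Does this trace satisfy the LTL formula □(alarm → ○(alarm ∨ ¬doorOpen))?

alarm → ○(alarm ∨ ¬doorOpen) holds at every position 0..4, and those are all positions ever visited, so □(alarm → ○(alarm ∨ ¬doorOpen)) holds.
Positions where alarm holds: 0, 2, 3.
Check ○(alarm ∨ ¬doorOpen) at each: 0→ok, 2→ok, 3→ok.

Satisfied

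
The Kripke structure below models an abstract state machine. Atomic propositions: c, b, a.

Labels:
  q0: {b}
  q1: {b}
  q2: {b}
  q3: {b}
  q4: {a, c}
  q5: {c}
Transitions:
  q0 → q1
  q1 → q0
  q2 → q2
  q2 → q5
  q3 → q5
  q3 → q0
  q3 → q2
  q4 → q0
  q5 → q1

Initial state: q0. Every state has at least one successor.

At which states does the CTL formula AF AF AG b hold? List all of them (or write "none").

{q0, q1, q4, q5}

States satisfying AF AG b: {q0, q1, q4, q5}.
States satisfying AF AF AG b: {q0, q1, q4, q5}.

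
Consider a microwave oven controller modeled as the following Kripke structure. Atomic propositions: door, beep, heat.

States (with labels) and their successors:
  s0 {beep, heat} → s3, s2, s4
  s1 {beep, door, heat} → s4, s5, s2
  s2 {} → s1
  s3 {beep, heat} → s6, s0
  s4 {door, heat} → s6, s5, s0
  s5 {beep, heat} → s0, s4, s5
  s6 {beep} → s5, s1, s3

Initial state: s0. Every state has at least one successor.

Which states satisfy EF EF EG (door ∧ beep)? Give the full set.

States satisfying EF EG (door ∧ beep): ∅.
States satisfying EF EF EG (door ∧ beep): ∅.

none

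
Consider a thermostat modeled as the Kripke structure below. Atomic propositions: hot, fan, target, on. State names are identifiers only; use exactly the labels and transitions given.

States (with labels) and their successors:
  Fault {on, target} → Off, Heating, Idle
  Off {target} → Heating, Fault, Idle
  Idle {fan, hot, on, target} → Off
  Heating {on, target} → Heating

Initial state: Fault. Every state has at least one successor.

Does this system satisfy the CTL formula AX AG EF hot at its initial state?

States satisfying AG EF hot: ∅.
States satisfying AX AG EF hot: ∅.
Fault ∉ Sat(AX AG EF hot).

Does not hold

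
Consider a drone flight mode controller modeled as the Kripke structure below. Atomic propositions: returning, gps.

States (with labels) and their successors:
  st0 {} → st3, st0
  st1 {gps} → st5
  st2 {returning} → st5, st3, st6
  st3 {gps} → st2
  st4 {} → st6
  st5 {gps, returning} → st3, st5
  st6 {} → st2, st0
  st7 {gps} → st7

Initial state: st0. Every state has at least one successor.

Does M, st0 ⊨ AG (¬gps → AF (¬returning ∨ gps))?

States satisfying ¬gps → AF (¬returning ∨ gps): {st0, st1, st2, st3, st4, st5, st6, st7}.
States satisfying AG (¬gps → AF (¬returning ∨ gps)): {st0, st1, st2, st3, st4, st5, st6, st7}.
Every state reachable from st0 satisfies ¬gps → AF (¬returning ∨ gps).
st0 ∈ Sat(AG (¬gps → AF (¬returning ∨ gps))).

Holds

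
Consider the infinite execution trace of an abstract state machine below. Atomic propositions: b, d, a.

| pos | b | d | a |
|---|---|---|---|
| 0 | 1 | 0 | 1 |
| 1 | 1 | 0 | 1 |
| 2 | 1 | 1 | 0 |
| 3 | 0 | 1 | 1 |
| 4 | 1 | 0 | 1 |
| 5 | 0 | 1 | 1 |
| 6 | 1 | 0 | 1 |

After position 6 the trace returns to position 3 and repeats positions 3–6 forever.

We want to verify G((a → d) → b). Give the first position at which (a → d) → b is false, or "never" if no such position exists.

3

Check (a → d) → b at each position in order: 0 ✓, 1 ✓, 2 ✓.
At position 3 the labels are {a, d}, so (a → d) → b is false there. This is the first violation.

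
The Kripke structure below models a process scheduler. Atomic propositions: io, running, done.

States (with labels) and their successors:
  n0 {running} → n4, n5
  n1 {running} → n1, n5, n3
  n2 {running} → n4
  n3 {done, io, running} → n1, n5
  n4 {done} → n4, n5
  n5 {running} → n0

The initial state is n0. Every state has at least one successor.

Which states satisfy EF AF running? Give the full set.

{n0, n1, n2, n3, n4, n5}

States satisfying AF running: {n0, n1, n2, n3, n5}.
States satisfying EF AF running: {n0, n1, n2, n3, n4, n5}.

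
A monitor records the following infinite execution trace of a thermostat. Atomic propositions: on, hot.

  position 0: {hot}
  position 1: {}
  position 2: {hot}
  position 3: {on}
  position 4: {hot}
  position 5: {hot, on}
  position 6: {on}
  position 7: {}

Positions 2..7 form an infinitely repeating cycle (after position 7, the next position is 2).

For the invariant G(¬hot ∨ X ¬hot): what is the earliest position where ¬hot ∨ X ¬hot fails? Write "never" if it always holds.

4

Check ¬hot ∨ X ¬hot at each position in order: 0 ✓, 1 ✓, 2 ✓, 3 ✓.
At position 4 the labels are {hot} and the next position 5 has {hot, on}, so ¬hot ∨ X ¬hot is false there. This is the first violation.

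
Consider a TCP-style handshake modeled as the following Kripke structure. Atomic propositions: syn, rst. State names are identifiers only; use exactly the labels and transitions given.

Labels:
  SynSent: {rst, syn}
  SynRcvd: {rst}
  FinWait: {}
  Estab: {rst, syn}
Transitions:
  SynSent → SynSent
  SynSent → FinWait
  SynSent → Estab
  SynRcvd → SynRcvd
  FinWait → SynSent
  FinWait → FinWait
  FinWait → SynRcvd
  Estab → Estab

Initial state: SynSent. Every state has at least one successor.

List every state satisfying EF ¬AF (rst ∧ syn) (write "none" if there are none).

{SynSent, SynRcvd, FinWait}

States satisfying ¬AF (rst ∧ syn): {SynRcvd, FinWait}.
States satisfying EF ¬AF (rst ∧ syn): {SynSent, SynRcvd, FinWait}.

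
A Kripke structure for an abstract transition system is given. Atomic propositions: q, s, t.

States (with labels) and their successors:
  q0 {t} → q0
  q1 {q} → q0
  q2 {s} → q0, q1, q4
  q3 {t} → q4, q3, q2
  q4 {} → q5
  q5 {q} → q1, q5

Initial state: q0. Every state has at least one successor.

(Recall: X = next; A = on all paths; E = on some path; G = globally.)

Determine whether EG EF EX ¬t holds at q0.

States satisfying EF EX ¬t: {q2, q3, q4, q5}.
States satisfying EG EF EX ¬t: {q2, q3, q4, q5}.
No suitable path/successor from q0 witnesses the formula.
q0 ∉ Sat(EG EF EX ¬t).

Violated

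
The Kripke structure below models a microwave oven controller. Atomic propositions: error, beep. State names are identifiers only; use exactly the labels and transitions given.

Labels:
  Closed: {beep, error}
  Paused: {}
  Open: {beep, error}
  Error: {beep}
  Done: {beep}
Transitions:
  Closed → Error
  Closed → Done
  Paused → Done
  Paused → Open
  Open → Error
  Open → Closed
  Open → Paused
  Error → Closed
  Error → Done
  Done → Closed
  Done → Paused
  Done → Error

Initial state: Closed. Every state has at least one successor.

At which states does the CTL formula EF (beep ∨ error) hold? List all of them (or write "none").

States satisfying beep ∨ error: {Closed, Open, Error, Done}.
States satisfying EF (beep ∨ error): {Closed, Paused, Open, Error, Done}.

{Closed, Paused, Open, Error, Done}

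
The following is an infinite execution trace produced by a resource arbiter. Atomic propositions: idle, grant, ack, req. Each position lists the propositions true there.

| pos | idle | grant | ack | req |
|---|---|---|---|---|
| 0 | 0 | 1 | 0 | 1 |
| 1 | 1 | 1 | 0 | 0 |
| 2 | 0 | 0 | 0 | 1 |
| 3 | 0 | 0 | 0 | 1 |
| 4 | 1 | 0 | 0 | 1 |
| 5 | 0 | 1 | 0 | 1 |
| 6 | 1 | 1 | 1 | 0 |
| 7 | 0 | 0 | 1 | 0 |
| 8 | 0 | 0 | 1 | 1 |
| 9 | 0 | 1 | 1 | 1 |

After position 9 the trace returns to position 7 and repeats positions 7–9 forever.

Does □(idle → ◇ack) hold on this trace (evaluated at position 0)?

Holds

idle → ◇ack holds at every position 0..9, and those are all positions ever visited, so □(idle → ◇ack) holds.
Positions where idle holds: 1, 4, 6.
Check ◇ack at each: 1→ok, 4→ok, 6→ok.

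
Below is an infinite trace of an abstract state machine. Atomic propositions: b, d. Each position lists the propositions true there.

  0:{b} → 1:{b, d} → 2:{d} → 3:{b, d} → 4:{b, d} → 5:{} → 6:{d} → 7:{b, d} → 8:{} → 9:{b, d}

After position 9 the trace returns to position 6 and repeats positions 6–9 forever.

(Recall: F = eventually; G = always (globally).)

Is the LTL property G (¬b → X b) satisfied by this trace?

¬b → X b must hold at every position from 0 onward. It fails at position 5, so G (¬b → X b) is false.
Positions where ¬b holds: 2, 5, 6, 8.
Check X b at each: 2→ok, 5→fails, 6→ok, 8→ok.

No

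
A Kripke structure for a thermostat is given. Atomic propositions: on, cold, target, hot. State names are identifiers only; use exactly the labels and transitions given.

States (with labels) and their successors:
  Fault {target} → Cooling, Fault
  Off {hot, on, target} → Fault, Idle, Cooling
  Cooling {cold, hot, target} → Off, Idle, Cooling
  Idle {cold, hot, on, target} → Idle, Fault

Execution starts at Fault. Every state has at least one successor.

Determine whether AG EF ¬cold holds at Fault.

States satisfying EF ¬cold: {Fault, Off, Cooling, Idle}.
States satisfying AG EF ¬cold: {Fault, Off, Cooling, Idle}.
Every state reachable from Fault satisfies EF ¬cold.
Fault ∈ Sat(AG EF ¬cold).

Satisfied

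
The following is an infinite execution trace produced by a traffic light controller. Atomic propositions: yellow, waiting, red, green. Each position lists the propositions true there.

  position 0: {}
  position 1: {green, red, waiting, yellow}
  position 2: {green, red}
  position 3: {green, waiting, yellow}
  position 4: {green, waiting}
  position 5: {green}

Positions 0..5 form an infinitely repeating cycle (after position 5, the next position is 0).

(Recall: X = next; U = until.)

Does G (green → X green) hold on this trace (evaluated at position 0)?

No

green → X green must hold at every position from 0 onward. It fails at position 5, so G (green → X green) is false.
Positions where green holds: 1, 2, 3, 4, 5.
Check X green at each: 1→ok, 2→ok, 3→ok, 4→ok, 5→fails.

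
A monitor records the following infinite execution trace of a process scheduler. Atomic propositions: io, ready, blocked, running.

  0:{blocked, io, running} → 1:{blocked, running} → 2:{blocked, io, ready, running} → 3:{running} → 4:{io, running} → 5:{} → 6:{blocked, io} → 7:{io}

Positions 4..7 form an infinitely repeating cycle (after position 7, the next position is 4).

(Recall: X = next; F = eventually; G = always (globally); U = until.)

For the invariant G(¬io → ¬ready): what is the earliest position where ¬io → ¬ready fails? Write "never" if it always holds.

¬io → ¬ready holds at every position 0..7, and those are all the positions the trace ever visits, so the invariant G(¬io → ¬ready) is never violated.

never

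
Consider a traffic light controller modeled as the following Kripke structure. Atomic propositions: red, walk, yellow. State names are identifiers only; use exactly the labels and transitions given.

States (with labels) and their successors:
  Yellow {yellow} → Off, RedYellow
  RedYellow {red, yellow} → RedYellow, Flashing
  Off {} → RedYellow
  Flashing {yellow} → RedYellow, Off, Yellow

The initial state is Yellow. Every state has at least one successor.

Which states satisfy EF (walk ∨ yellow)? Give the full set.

States satisfying walk ∨ yellow: {Yellow, RedYellow, Flashing}.
States satisfying EF (walk ∨ yellow): {Yellow, RedYellow, Off, Flashing}.

{Yellow, RedYellow, Off, Flashing}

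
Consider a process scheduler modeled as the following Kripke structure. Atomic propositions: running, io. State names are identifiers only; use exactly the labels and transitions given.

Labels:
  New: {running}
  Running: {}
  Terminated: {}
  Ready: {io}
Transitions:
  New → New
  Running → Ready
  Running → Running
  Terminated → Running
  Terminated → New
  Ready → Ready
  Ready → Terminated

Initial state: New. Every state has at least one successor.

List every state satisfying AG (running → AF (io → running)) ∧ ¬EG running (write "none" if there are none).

States satisfying running → AF (io → running): {New, Running, Terminated, Ready}.
States satisfying AG (running → AF (io → running)): {New, Running, Terminated, Ready}.
States satisfying running: {New}.
States satisfying EG running: {New}.
States satisfying ¬EG running: {Running, Terminated, Ready}.
States satisfying AG (running → AF (io → running)) ∧ ¬EG running: {Running, Terminated, Ready}.

{Running, Terminated, Ready}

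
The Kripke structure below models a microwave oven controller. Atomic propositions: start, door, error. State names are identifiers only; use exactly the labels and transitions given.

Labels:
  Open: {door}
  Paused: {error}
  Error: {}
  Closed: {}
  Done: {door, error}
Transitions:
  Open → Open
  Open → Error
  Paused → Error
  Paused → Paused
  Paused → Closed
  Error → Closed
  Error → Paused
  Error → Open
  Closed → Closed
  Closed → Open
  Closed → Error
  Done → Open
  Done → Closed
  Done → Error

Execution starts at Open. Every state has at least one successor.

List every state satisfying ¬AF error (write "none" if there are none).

{Open, Error, Closed}

States satisfying error: {Paused, Done}.
States satisfying AF error: {Paused, Done}.
States satisfying ¬AF error: {Open, Error, Closed}.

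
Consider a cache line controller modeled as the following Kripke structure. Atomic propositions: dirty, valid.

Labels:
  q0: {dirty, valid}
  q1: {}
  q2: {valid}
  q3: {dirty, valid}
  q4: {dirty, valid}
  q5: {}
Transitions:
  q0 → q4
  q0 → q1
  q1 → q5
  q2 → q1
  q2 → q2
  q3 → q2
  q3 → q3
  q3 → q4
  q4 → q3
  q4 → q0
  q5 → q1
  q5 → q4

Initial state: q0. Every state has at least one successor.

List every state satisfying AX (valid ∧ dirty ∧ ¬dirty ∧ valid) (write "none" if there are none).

States satisfying valid ∧ dirty ∧ ¬dirty ∧ valid: ∅.
States satisfying AX (valid ∧ dirty ∧ ¬dirty ∧ valid): ∅.

none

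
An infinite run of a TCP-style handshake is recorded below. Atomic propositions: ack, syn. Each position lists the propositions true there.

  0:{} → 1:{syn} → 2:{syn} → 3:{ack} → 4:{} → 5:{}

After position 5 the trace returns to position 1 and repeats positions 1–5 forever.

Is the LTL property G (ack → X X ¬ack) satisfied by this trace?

ack → X X ¬ack holds at every position 0..5, and those are all positions ever visited, so G (ack → X X ¬ack) holds.
Positions where ack holds: 3.
Check X X ¬ack at each: 3→ok.

Satisfied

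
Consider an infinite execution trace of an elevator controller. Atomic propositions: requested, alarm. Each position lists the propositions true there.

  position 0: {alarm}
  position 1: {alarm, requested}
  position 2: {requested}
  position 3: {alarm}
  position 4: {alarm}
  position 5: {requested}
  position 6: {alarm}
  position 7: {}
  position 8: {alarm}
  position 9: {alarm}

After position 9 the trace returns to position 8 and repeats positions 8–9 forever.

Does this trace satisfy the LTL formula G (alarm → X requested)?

alarm → X requested must hold at every position from 0 onward. It fails at position 3, so G (alarm → X requested) is false.
Positions where alarm holds: 0, 1, 3, 4, 6, 8, 9.
Check X requested at each: 0→ok, 1→ok, 3→fails, 4→ok, 6→fails, 8→fails, 9→fails.

No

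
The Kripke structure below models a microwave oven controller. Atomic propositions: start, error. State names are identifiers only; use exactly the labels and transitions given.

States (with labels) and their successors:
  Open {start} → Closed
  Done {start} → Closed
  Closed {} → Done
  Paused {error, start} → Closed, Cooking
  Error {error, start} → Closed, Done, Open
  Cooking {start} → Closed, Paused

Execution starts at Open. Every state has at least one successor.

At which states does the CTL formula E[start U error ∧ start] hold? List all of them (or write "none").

States satisfying start: {Open, Done, Paused, Error, Cooking}.
States satisfying error ∧ start: {Paused, Error}.
States satisfying E[start U error ∧ start]: {Paused, Error, Cooking}.

{Paused, Error, Cooking}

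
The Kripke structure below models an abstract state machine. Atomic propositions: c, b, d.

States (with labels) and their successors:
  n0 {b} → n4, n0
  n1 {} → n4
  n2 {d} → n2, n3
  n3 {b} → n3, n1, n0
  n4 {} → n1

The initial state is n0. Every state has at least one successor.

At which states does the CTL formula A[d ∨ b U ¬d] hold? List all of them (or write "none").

States satisfying d ∨ b: {n0, n2, n3}.
States satisfying ¬d: {n0, n1, n3, n4}.
States satisfying A[d ∨ b U ¬d]: {n0, n1, n3, n4}.

{n0, n1, n3, n4}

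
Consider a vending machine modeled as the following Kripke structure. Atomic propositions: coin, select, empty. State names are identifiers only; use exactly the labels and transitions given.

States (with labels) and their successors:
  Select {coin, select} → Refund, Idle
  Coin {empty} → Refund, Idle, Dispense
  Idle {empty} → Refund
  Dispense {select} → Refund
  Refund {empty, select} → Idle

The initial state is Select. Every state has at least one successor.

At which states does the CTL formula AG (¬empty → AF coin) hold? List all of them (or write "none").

States satisfying ¬empty → AF coin: {Select, Coin, Idle, Refund}.
States satisfying AG (¬empty → AF coin): {Select, Idle, Refund}.

{Select, Idle, Refund}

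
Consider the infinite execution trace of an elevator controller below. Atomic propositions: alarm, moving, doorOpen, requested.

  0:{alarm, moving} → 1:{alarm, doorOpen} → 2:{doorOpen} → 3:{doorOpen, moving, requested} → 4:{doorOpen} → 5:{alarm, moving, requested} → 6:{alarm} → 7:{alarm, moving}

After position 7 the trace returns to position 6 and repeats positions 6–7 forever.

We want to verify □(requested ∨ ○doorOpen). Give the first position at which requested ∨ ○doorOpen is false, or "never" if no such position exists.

4

Check requested ∨ ○doorOpen at each position in order: 0 ✓, 1 ✓, 2 ✓, 3 ✓.
At position 4 the labels are {doorOpen} and the next position 5 has {alarm, moving, requested}, so requested ∨ ○doorOpen is false there. This is the first violation.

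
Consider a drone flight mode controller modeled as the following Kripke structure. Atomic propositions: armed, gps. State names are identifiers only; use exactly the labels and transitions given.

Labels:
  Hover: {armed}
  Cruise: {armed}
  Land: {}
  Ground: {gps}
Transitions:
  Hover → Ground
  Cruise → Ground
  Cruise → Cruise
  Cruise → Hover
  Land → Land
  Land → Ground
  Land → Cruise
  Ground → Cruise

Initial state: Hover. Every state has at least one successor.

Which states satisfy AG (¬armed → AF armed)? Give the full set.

{Hover, Cruise, Ground}

States satisfying ¬armed → AF armed: {Hover, Cruise, Ground}.
States satisfying AG (¬armed → AF armed): {Hover, Cruise, Ground}.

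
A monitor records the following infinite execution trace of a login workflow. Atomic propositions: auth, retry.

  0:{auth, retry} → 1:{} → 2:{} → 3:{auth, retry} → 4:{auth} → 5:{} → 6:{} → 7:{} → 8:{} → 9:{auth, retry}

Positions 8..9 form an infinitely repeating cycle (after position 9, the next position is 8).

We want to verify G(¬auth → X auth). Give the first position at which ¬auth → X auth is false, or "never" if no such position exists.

1

Check ¬auth → X auth at each position in order: 0 ✓.
At position 1 the labels are {} and the next position 2 has {}, so ¬auth → X auth is false there. This is the first violation.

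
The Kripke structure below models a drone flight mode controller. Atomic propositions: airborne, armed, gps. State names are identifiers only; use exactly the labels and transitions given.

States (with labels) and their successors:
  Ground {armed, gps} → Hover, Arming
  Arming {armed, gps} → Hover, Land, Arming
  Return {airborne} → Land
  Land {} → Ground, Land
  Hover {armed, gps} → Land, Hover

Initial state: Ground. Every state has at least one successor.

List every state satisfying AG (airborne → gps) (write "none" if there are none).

{Ground, Arming, Land, Hover}

States satisfying airborne → gps: {Ground, Arming, Land, Hover}.
States satisfying AG (airborne → gps): {Ground, Arming, Land, Hover}.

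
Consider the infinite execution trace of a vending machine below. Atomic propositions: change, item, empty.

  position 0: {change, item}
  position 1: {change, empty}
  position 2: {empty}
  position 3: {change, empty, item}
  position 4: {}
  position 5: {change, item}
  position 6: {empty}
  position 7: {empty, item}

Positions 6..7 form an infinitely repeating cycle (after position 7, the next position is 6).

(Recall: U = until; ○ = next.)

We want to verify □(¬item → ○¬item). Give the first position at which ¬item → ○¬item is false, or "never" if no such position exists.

2

Check ¬item → ○¬item at each position in order: 0 ✓, 1 ✓.
At position 2 the labels are {empty} and the next position 3 has {change, empty, item}, so ¬item → ○¬item is false there. This is the first violation.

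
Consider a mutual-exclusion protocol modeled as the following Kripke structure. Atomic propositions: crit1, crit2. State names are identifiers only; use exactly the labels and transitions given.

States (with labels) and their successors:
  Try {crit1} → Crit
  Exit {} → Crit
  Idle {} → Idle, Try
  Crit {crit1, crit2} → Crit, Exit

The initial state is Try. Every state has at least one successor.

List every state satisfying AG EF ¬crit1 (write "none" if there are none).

States satisfying EF ¬crit1: {Try, Exit, Idle, Crit}.
States satisfying AG EF ¬crit1: {Try, Exit, Idle, Crit}.

{Try, Exit, Idle, Crit}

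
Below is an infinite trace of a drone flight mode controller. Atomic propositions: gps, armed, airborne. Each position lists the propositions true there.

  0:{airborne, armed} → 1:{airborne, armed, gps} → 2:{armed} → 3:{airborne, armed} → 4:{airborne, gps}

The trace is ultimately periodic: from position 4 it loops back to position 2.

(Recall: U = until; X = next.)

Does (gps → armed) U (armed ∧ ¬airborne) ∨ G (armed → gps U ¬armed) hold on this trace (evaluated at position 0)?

Walking from position 0: armed ∧ ¬airborne first holds at position 2, and gps → armed holds at every earlier position along the way, so (gps → armed) U (armed ∧ ¬airborne) holds.
armed → gps U ¬armed must hold at every position from 0 onward. It fails at position 0, so G (armed → gps U ¬armed) is false.
Positions where armed holds: 0, 1, 2, 3.
Check gps U ¬armed at each: 0→fails, 1→fails, 2→fails, 3→fails.
At position 0: (gps → armed) U (armed ∧ ¬airborne) is true; G (armed → gps U ¬armed) is false; so (gps → armed) U (armed ∧ ¬airborne) ∨ G (armed → gps U ¬armed) is true.

Holds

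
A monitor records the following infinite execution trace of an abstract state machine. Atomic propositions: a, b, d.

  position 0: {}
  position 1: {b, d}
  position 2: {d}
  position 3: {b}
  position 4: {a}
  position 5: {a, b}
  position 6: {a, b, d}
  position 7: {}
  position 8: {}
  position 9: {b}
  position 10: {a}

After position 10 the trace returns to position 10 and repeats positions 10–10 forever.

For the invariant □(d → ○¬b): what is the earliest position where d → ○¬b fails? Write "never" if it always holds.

Check d → ○¬b at each position in order: 0 ✓, 1 ✓.
At position 2 the labels are {d} and the next position 3 has {b}, so d → ○¬b is false there. This is the first violation.

2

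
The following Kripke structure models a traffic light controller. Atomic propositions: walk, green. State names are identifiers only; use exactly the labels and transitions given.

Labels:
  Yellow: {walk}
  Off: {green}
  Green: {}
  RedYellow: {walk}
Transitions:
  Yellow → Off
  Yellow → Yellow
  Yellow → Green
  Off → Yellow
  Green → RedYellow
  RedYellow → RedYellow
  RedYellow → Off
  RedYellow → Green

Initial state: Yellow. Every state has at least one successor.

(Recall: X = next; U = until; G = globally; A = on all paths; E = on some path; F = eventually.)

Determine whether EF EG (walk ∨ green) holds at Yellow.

States satisfying EG (walk ∨ green): {Yellow, Off, RedYellow}.
States satisfying EF EG (walk ∨ green): {Yellow, Off, Green, RedYellow}.
Some path from Yellow reaches a state where EG (walk ∨ green) holds.
Yellow ∈ Sat(EF EG (walk ∨ green)).

Satisfied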